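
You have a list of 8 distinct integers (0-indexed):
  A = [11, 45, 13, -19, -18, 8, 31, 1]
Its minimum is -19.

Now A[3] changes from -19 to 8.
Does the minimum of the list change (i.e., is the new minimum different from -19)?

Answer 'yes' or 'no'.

Answer: yes

Derivation:
Old min = -19
Change: A[3] -19 -> 8
Changed element was the min; new min must be rechecked.
New min = -18; changed? yes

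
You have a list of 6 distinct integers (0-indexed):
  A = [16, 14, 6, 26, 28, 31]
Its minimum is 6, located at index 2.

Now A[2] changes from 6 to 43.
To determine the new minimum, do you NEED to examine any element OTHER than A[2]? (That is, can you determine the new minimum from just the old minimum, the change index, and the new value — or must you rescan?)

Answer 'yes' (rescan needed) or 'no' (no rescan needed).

Old min = 6 at index 2
Change at index 2: 6 -> 43
Index 2 WAS the min and new value 43 > old min 6. Must rescan other elements to find the new min.
Needs rescan: yes

Answer: yes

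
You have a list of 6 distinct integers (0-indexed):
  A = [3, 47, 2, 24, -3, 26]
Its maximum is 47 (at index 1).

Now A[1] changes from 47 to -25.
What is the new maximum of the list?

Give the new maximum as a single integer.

Old max = 47 (at index 1)
Change: A[1] 47 -> -25
Changed element WAS the max -> may need rescan.
  Max of remaining elements: 26
  New max = max(-25, 26) = 26

Answer: 26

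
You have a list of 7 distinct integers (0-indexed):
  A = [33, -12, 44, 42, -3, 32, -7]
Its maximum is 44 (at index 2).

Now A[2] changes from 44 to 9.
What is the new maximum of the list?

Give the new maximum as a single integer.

Old max = 44 (at index 2)
Change: A[2] 44 -> 9
Changed element WAS the max -> may need rescan.
  Max of remaining elements: 42
  New max = max(9, 42) = 42

Answer: 42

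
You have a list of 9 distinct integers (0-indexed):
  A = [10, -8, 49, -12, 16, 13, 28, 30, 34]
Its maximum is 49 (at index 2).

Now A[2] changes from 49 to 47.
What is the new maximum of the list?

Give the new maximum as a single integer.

Answer: 47

Derivation:
Old max = 49 (at index 2)
Change: A[2] 49 -> 47
Changed element WAS the max -> may need rescan.
  Max of remaining elements: 34
  New max = max(47, 34) = 47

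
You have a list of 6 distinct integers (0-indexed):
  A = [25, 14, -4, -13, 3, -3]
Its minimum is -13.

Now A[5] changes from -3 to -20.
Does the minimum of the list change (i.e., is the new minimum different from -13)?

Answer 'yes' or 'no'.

Answer: yes

Derivation:
Old min = -13
Change: A[5] -3 -> -20
Changed element was NOT the min; min changes only if -20 < -13.
New min = -20; changed? yes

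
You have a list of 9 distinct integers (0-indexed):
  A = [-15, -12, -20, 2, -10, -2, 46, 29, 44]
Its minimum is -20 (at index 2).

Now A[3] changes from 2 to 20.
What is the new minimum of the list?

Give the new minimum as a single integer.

Old min = -20 (at index 2)
Change: A[3] 2 -> 20
Changed element was NOT the old min.
  New min = min(old_min, new_val) = min(-20, 20) = -20

Answer: -20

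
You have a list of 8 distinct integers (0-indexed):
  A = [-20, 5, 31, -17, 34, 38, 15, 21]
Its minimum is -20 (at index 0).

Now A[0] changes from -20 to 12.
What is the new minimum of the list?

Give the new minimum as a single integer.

Answer: -17

Derivation:
Old min = -20 (at index 0)
Change: A[0] -20 -> 12
Changed element WAS the min. Need to check: is 12 still <= all others?
  Min of remaining elements: -17
  New min = min(12, -17) = -17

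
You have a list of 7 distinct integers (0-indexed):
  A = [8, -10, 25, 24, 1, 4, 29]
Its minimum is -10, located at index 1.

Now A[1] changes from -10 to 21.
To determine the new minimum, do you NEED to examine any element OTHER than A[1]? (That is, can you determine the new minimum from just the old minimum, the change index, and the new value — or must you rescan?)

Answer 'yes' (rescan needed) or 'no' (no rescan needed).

Old min = -10 at index 1
Change at index 1: -10 -> 21
Index 1 WAS the min and new value 21 > old min -10. Must rescan other elements to find the new min.
Needs rescan: yes

Answer: yes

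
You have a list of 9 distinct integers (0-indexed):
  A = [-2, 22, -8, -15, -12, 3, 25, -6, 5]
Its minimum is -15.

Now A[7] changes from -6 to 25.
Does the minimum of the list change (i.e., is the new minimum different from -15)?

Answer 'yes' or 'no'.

Answer: no

Derivation:
Old min = -15
Change: A[7] -6 -> 25
Changed element was NOT the min; min changes only if 25 < -15.
New min = -15; changed? no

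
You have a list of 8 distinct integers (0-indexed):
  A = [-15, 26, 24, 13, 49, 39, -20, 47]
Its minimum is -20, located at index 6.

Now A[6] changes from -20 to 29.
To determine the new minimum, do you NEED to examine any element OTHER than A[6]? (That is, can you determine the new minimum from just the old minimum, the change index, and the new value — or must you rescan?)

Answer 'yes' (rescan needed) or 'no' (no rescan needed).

Answer: yes

Derivation:
Old min = -20 at index 6
Change at index 6: -20 -> 29
Index 6 WAS the min and new value 29 > old min -20. Must rescan other elements to find the new min.
Needs rescan: yes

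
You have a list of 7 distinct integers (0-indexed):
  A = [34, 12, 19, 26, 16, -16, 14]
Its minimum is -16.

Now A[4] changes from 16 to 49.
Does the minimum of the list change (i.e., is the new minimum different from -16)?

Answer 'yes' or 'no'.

Old min = -16
Change: A[4] 16 -> 49
Changed element was NOT the min; min changes only if 49 < -16.
New min = -16; changed? no

Answer: no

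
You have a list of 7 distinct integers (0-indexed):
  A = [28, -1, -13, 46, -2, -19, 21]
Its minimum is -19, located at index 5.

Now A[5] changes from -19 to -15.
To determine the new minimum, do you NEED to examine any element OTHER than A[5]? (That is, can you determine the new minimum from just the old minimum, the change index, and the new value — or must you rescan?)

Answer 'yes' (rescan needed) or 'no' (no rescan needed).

Answer: yes

Derivation:
Old min = -19 at index 5
Change at index 5: -19 -> -15
Index 5 WAS the min and new value -15 > old min -19. Must rescan other elements to find the new min.
Needs rescan: yes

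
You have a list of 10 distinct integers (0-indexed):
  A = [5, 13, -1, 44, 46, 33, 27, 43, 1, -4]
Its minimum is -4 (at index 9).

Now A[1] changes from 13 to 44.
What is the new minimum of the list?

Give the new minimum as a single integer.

Old min = -4 (at index 9)
Change: A[1] 13 -> 44
Changed element was NOT the old min.
  New min = min(old_min, new_val) = min(-4, 44) = -4

Answer: -4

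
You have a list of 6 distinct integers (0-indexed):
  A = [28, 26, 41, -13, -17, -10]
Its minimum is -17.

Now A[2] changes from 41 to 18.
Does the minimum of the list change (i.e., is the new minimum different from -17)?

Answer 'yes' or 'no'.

Answer: no

Derivation:
Old min = -17
Change: A[2] 41 -> 18
Changed element was NOT the min; min changes only if 18 < -17.
New min = -17; changed? no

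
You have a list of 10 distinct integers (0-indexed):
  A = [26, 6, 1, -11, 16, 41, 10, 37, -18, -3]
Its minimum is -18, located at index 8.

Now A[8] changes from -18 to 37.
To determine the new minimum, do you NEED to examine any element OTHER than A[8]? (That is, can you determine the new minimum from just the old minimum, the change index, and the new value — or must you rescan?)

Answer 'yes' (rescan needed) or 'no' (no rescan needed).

Old min = -18 at index 8
Change at index 8: -18 -> 37
Index 8 WAS the min and new value 37 > old min -18. Must rescan other elements to find the new min.
Needs rescan: yes

Answer: yes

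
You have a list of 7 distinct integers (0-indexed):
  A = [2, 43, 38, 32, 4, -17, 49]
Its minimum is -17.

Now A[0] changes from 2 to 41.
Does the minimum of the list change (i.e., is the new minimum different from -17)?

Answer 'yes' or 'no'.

Old min = -17
Change: A[0] 2 -> 41
Changed element was NOT the min; min changes only if 41 < -17.
New min = -17; changed? no

Answer: no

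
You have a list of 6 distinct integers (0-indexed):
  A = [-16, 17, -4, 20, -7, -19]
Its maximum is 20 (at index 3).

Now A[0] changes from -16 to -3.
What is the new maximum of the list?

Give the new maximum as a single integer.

Answer: 20

Derivation:
Old max = 20 (at index 3)
Change: A[0] -16 -> -3
Changed element was NOT the old max.
  New max = max(old_max, new_val) = max(20, -3) = 20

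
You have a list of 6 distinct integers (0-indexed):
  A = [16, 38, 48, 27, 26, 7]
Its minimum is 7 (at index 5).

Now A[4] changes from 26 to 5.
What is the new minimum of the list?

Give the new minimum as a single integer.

Answer: 5

Derivation:
Old min = 7 (at index 5)
Change: A[4] 26 -> 5
Changed element was NOT the old min.
  New min = min(old_min, new_val) = min(7, 5) = 5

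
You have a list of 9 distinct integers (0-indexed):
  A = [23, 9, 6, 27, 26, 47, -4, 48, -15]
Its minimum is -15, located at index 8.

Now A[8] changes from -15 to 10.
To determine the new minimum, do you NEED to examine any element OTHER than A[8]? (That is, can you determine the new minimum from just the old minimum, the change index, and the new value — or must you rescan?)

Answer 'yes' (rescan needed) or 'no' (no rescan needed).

Answer: yes

Derivation:
Old min = -15 at index 8
Change at index 8: -15 -> 10
Index 8 WAS the min and new value 10 > old min -15. Must rescan other elements to find the new min.
Needs rescan: yes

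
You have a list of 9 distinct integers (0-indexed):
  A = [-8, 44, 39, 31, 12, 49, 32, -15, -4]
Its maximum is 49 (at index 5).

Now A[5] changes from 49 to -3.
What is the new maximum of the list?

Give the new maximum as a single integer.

Answer: 44

Derivation:
Old max = 49 (at index 5)
Change: A[5] 49 -> -3
Changed element WAS the max -> may need rescan.
  Max of remaining elements: 44
  New max = max(-3, 44) = 44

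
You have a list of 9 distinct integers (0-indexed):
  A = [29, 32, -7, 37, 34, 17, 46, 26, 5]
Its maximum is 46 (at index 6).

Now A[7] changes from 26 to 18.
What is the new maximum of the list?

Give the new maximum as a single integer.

Old max = 46 (at index 6)
Change: A[7] 26 -> 18
Changed element was NOT the old max.
  New max = max(old_max, new_val) = max(46, 18) = 46

Answer: 46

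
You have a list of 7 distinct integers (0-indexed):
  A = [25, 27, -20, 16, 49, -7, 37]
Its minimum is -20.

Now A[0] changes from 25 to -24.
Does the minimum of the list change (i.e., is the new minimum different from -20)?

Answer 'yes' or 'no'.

Old min = -20
Change: A[0] 25 -> -24
Changed element was NOT the min; min changes only if -24 < -20.
New min = -24; changed? yes

Answer: yes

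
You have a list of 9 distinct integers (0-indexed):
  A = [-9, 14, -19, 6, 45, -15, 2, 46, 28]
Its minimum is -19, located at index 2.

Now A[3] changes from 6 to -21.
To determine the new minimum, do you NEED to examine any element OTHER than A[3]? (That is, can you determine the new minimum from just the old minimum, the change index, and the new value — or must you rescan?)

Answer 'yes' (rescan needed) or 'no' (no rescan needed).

Old min = -19 at index 2
Change at index 3: 6 -> -21
Index 3 was NOT the min. New min = min(-19, -21). No rescan of other elements needed.
Needs rescan: no

Answer: no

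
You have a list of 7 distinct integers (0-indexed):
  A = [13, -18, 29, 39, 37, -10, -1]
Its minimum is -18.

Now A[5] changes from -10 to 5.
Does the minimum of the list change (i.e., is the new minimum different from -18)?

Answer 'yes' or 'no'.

Old min = -18
Change: A[5] -10 -> 5
Changed element was NOT the min; min changes only if 5 < -18.
New min = -18; changed? no

Answer: no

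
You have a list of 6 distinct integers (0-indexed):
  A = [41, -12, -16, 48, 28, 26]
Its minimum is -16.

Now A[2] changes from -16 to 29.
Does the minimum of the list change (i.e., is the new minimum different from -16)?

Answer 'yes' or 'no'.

Answer: yes

Derivation:
Old min = -16
Change: A[2] -16 -> 29
Changed element was the min; new min must be rechecked.
New min = -12; changed? yes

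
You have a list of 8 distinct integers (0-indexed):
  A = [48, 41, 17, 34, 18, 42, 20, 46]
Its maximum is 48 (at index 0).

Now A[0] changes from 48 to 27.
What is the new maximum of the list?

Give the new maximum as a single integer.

Answer: 46

Derivation:
Old max = 48 (at index 0)
Change: A[0] 48 -> 27
Changed element WAS the max -> may need rescan.
  Max of remaining elements: 46
  New max = max(27, 46) = 46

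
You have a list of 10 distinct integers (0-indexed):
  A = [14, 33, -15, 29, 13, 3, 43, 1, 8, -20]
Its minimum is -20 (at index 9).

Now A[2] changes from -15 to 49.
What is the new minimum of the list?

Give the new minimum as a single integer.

Old min = -20 (at index 9)
Change: A[2] -15 -> 49
Changed element was NOT the old min.
  New min = min(old_min, new_val) = min(-20, 49) = -20

Answer: -20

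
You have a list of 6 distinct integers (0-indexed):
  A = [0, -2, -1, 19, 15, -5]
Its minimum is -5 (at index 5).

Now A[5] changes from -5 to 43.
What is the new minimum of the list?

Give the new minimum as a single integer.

Answer: -2

Derivation:
Old min = -5 (at index 5)
Change: A[5] -5 -> 43
Changed element WAS the min. Need to check: is 43 still <= all others?
  Min of remaining elements: -2
  New min = min(43, -2) = -2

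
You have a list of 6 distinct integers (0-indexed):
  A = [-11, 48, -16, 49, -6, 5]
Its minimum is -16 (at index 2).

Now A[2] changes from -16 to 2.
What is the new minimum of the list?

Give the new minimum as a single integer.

Old min = -16 (at index 2)
Change: A[2] -16 -> 2
Changed element WAS the min. Need to check: is 2 still <= all others?
  Min of remaining elements: -11
  New min = min(2, -11) = -11

Answer: -11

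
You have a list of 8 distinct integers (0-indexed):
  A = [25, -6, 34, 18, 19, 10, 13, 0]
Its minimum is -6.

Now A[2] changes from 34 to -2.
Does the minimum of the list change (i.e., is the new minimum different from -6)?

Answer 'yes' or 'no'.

Old min = -6
Change: A[2] 34 -> -2
Changed element was NOT the min; min changes only if -2 < -6.
New min = -6; changed? no

Answer: no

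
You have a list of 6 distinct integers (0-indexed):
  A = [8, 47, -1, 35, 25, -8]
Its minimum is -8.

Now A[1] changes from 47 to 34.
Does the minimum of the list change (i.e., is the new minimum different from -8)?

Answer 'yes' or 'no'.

Old min = -8
Change: A[1] 47 -> 34
Changed element was NOT the min; min changes only if 34 < -8.
New min = -8; changed? no

Answer: no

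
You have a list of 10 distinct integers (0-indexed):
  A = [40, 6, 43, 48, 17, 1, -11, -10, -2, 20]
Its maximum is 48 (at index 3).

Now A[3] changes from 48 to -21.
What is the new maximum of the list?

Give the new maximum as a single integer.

Old max = 48 (at index 3)
Change: A[3] 48 -> -21
Changed element WAS the max -> may need rescan.
  Max of remaining elements: 43
  New max = max(-21, 43) = 43

Answer: 43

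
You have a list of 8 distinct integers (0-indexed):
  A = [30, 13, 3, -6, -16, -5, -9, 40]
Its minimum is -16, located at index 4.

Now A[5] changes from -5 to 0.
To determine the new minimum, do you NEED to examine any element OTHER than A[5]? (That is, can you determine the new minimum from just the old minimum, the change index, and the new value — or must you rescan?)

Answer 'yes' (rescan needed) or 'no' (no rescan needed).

Answer: no

Derivation:
Old min = -16 at index 4
Change at index 5: -5 -> 0
Index 5 was NOT the min. New min = min(-16, 0). No rescan of other elements needed.
Needs rescan: no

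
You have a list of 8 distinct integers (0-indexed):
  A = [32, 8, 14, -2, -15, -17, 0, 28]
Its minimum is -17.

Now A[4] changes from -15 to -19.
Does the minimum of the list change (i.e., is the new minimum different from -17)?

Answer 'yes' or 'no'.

Old min = -17
Change: A[4] -15 -> -19
Changed element was NOT the min; min changes only if -19 < -17.
New min = -19; changed? yes

Answer: yes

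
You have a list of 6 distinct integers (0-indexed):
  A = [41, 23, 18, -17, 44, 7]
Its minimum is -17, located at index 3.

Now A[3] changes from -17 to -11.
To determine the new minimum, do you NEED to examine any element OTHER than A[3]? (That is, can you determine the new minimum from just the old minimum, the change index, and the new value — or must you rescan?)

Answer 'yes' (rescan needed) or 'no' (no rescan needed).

Answer: yes

Derivation:
Old min = -17 at index 3
Change at index 3: -17 -> -11
Index 3 WAS the min and new value -11 > old min -17. Must rescan other elements to find the new min.
Needs rescan: yes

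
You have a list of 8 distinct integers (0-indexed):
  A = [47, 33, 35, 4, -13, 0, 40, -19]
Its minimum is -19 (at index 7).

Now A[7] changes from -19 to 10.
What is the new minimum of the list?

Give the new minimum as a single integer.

Old min = -19 (at index 7)
Change: A[7] -19 -> 10
Changed element WAS the min. Need to check: is 10 still <= all others?
  Min of remaining elements: -13
  New min = min(10, -13) = -13

Answer: -13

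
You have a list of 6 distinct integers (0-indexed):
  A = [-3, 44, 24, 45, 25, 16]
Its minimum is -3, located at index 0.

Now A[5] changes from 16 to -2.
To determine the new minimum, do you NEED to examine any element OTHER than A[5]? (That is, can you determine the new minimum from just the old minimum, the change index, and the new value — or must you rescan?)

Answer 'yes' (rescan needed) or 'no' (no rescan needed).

Old min = -3 at index 0
Change at index 5: 16 -> -2
Index 5 was NOT the min. New min = min(-3, -2). No rescan of other elements needed.
Needs rescan: no

Answer: no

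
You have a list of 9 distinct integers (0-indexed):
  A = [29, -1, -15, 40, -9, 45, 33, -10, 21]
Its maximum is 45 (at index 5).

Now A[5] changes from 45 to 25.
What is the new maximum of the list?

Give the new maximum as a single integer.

Old max = 45 (at index 5)
Change: A[5] 45 -> 25
Changed element WAS the max -> may need rescan.
  Max of remaining elements: 40
  New max = max(25, 40) = 40

Answer: 40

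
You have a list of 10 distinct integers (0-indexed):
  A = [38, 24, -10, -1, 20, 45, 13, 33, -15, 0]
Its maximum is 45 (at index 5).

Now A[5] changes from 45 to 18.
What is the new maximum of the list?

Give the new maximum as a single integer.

Old max = 45 (at index 5)
Change: A[5] 45 -> 18
Changed element WAS the max -> may need rescan.
  Max of remaining elements: 38
  New max = max(18, 38) = 38

Answer: 38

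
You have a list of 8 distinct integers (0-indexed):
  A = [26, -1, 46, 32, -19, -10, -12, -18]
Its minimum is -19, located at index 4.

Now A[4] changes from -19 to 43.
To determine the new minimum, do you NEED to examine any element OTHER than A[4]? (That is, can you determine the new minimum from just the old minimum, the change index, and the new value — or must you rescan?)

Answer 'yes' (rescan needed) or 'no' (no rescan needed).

Old min = -19 at index 4
Change at index 4: -19 -> 43
Index 4 WAS the min and new value 43 > old min -19. Must rescan other elements to find the new min.
Needs rescan: yes

Answer: yes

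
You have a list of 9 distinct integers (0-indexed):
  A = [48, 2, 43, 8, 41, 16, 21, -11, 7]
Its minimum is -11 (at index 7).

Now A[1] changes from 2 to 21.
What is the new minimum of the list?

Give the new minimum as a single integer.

Answer: -11

Derivation:
Old min = -11 (at index 7)
Change: A[1] 2 -> 21
Changed element was NOT the old min.
  New min = min(old_min, new_val) = min(-11, 21) = -11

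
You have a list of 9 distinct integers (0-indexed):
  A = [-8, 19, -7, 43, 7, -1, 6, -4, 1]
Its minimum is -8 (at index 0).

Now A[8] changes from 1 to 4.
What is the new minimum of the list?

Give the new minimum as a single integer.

Answer: -8

Derivation:
Old min = -8 (at index 0)
Change: A[8] 1 -> 4
Changed element was NOT the old min.
  New min = min(old_min, new_val) = min(-8, 4) = -8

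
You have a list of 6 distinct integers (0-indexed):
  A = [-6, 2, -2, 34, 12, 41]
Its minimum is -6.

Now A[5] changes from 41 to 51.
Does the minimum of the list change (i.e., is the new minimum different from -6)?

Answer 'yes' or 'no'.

Answer: no

Derivation:
Old min = -6
Change: A[5] 41 -> 51
Changed element was NOT the min; min changes only if 51 < -6.
New min = -6; changed? no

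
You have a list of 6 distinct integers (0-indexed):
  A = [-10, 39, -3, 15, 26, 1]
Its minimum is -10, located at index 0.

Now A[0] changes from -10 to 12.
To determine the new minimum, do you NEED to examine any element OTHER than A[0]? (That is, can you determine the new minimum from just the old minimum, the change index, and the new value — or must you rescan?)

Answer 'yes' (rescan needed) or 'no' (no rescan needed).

Answer: yes

Derivation:
Old min = -10 at index 0
Change at index 0: -10 -> 12
Index 0 WAS the min and new value 12 > old min -10. Must rescan other elements to find the new min.
Needs rescan: yes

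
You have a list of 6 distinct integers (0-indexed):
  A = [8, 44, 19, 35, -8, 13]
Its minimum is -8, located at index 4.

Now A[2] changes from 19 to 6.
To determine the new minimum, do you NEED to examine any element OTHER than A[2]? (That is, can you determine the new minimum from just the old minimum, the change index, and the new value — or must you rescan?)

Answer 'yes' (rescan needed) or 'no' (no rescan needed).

Answer: no

Derivation:
Old min = -8 at index 4
Change at index 2: 19 -> 6
Index 2 was NOT the min. New min = min(-8, 6). No rescan of other elements needed.
Needs rescan: no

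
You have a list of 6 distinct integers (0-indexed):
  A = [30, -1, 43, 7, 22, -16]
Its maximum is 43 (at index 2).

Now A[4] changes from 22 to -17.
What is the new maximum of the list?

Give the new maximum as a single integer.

Old max = 43 (at index 2)
Change: A[4] 22 -> -17
Changed element was NOT the old max.
  New max = max(old_max, new_val) = max(43, -17) = 43

Answer: 43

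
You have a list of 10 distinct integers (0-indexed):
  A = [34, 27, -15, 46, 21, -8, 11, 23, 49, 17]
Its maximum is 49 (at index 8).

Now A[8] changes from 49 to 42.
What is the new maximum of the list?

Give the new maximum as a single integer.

Old max = 49 (at index 8)
Change: A[8] 49 -> 42
Changed element WAS the max -> may need rescan.
  Max of remaining elements: 46
  New max = max(42, 46) = 46

Answer: 46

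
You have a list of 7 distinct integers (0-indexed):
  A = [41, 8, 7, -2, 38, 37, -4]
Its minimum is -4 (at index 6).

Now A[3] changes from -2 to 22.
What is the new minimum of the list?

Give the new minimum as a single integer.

Answer: -4

Derivation:
Old min = -4 (at index 6)
Change: A[3] -2 -> 22
Changed element was NOT the old min.
  New min = min(old_min, new_val) = min(-4, 22) = -4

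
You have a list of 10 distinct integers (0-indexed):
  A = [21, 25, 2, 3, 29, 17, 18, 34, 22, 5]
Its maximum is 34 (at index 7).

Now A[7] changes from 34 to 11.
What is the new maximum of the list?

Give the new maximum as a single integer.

Answer: 29

Derivation:
Old max = 34 (at index 7)
Change: A[7] 34 -> 11
Changed element WAS the max -> may need rescan.
  Max of remaining elements: 29
  New max = max(11, 29) = 29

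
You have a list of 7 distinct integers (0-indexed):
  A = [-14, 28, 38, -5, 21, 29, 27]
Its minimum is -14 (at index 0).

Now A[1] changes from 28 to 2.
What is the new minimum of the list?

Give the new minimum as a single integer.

Answer: -14

Derivation:
Old min = -14 (at index 0)
Change: A[1] 28 -> 2
Changed element was NOT the old min.
  New min = min(old_min, new_val) = min(-14, 2) = -14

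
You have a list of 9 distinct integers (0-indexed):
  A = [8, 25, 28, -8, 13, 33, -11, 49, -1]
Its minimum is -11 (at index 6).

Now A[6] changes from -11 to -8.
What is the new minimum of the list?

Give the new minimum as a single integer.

Answer: -8

Derivation:
Old min = -11 (at index 6)
Change: A[6] -11 -> -8
Changed element WAS the min. Need to check: is -8 still <= all others?
  Min of remaining elements: -8
  New min = min(-8, -8) = -8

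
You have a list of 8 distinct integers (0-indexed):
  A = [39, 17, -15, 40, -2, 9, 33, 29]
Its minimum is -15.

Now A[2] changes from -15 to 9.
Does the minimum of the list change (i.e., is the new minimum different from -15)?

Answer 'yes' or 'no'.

Old min = -15
Change: A[2] -15 -> 9
Changed element was the min; new min must be rechecked.
New min = -2; changed? yes

Answer: yes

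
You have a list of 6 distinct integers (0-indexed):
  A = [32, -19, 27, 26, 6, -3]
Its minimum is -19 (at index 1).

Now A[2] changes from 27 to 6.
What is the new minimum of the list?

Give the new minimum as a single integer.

Old min = -19 (at index 1)
Change: A[2] 27 -> 6
Changed element was NOT the old min.
  New min = min(old_min, new_val) = min(-19, 6) = -19

Answer: -19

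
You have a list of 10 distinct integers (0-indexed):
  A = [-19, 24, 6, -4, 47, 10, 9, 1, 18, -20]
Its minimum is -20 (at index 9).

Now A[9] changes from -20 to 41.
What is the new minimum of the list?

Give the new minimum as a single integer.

Answer: -19

Derivation:
Old min = -20 (at index 9)
Change: A[9] -20 -> 41
Changed element WAS the min. Need to check: is 41 still <= all others?
  Min of remaining elements: -19
  New min = min(41, -19) = -19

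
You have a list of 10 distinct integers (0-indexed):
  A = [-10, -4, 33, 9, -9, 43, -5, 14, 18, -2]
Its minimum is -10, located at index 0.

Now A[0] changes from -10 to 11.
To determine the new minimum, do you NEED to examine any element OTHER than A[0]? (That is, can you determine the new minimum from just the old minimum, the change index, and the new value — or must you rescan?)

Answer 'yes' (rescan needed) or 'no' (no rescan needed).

Old min = -10 at index 0
Change at index 0: -10 -> 11
Index 0 WAS the min and new value 11 > old min -10. Must rescan other elements to find the new min.
Needs rescan: yes

Answer: yes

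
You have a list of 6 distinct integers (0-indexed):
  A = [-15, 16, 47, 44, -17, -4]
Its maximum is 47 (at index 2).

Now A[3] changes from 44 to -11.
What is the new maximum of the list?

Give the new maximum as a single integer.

Answer: 47

Derivation:
Old max = 47 (at index 2)
Change: A[3] 44 -> -11
Changed element was NOT the old max.
  New max = max(old_max, new_val) = max(47, -11) = 47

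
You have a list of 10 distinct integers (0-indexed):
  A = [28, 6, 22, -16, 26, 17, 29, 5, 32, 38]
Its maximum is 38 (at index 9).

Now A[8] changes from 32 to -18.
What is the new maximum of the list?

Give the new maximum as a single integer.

Old max = 38 (at index 9)
Change: A[8] 32 -> -18
Changed element was NOT the old max.
  New max = max(old_max, new_val) = max(38, -18) = 38

Answer: 38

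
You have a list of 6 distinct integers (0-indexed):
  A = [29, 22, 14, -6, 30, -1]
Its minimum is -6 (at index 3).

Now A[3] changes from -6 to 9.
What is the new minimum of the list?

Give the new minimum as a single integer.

Answer: -1

Derivation:
Old min = -6 (at index 3)
Change: A[3] -6 -> 9
Changed element WAS the min. Need to check: is 9 still <= all others?
  Min of remaining elements: -1
  New min = min(9, -1) = -1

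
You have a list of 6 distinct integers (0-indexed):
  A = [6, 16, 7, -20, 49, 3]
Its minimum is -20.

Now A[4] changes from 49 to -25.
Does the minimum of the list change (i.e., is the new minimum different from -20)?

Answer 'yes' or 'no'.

Old min = -20
Change: A[4] 49 -> -25
Changed element was NOT the min; min changes only if -25 < -20.
New min = -25; changed? yes

Answer: yes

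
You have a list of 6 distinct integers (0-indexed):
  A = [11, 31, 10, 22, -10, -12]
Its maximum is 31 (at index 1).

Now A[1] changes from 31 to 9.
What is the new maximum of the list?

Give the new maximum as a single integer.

Answer: 22

Derivation:
Old max = 31 (at index 1)
Change: A[1] 31 -> 9
Changed element WAS the max -> may need rescan.
  Max of remaining elements: 22
  New max = max(9, 22) = 22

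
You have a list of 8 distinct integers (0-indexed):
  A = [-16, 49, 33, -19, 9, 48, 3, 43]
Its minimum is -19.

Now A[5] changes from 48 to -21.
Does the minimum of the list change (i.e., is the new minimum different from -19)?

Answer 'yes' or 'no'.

Answer: yes

Derivation:
Old min = -19
Change: A[5] 48 -> -21
Changed element was NOT the min; min changes only if -21 < -19.
New min = -21; changed? yes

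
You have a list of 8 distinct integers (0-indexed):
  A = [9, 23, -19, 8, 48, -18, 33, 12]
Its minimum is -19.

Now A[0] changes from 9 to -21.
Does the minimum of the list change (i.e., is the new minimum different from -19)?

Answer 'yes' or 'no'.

Answer: yes

Derivation:
Old min = -19
Change: A[0] 9 -> -21
Changed element was NOT the min; min changes only if -21 < -19.
New min = -21; changed? yes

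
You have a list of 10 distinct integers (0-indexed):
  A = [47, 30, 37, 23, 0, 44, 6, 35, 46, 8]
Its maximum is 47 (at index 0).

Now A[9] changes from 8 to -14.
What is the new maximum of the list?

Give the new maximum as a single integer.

Old max = 47 (at index 0)
Change: A[9] 8 -> -14
Changed element was NOT the old max.
  New max = max(old_max, new_val) = max(47, -14) = 47

Answer: 47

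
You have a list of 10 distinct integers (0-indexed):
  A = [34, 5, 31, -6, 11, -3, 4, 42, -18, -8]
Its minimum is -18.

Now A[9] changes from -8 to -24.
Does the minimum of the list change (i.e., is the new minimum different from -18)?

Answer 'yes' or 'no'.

Answer: yes

Derivation:
Old min = -18
Change: A[9] -8 -> -24
Changed element was NOT the min; min changes only if -24 < -18.
New min = -24; changed? yes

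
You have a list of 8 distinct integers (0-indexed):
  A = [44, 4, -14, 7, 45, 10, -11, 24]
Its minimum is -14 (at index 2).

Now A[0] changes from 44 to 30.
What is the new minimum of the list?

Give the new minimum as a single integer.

Answer: -14

Derivation:
Old min = -14 (at index 2)
Change: A[0] 44 -> 30
Changed element was NOT the old min.
  New min = min(old_min, new_val) = min(-14, 30) = -14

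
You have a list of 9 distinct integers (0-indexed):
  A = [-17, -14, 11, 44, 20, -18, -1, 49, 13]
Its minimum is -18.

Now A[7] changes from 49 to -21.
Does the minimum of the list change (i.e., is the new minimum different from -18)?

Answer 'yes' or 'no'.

Answer: yes

Derivation:
Old min = -18
Change: A[7] 49 -> -21
Changed element was NOT the min; min changes only if -21 < -18.
New min = -21; changed? yes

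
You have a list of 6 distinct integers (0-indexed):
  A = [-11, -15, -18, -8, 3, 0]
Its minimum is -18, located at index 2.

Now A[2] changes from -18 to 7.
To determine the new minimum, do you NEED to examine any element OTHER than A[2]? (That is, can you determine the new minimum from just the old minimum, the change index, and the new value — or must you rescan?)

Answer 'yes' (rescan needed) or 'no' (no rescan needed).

Answer: yes

Derivation:
Old min = -18 at index 2
Change at index 2: -18 -> 7
Index 2 WAS the min and new value 7 > old min -18. Must rescan other elements to find the new min.
Needs rescan: yes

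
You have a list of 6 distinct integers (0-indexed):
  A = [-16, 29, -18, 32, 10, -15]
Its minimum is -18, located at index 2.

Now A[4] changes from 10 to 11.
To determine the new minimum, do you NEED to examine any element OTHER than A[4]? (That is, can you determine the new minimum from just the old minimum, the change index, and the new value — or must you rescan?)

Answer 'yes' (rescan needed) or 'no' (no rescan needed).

Answer: no

Derivation:
Old min = -18 at index 2
Change at index 4: 10 -> 11
Index 4 was NOT the min. New min = min(-18, 11). No rescan of other elements needed.
Needs rescan: no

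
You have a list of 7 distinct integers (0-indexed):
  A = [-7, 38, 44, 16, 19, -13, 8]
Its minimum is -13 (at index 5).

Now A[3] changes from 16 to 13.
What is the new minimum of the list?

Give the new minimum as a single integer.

Old min = -13 (at index 5)
Change: A[3] 16 -> 13
Changed element was NOT the old min.
  New min = min(old_min, new_val) = min(-13, 13) = -13

Answer: -13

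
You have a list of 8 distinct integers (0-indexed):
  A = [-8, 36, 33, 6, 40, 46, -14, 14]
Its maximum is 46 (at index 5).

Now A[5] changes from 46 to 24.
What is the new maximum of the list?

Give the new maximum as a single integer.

Answer: 40

Derivation:
Old max = 46 (at index 5)
Change: A[5] 46 -> 24
Changed element WAS the max -> may need rescan.
  Max of remaining elements: 40
  New max = max(24, 40) = 40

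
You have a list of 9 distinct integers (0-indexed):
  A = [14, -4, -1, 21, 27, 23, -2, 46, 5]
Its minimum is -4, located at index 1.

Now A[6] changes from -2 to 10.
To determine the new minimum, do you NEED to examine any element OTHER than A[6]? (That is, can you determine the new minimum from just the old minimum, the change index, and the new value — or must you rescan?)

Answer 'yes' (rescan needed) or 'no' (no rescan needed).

Old min = -4 at index 1
Change at index 6: -2 -> 10
Index 6 was NOT the min. New min = min(-4, 10). No rescan of other elements needed.
Needs rescan: no

Answer: no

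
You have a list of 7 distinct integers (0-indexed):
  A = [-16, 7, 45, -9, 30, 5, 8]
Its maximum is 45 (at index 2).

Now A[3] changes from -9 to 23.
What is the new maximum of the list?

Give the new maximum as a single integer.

Answer: 45

Derivation:
Old max = 45 (at index 2)
Change: A[3] -9 -> 23
Changed element was NOT the old max.
  New max = max(old_max, new_val) = max(45, 23) = 45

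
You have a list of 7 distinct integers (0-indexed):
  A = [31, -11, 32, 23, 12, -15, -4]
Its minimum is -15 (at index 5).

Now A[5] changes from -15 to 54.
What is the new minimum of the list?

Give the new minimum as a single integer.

Old min = -15 (at index 5)
Change: A[5] -15 -> 54
Changed element WAS the min. Need to check: is 54 still <= all others?
  Min of remaining elements: -11
  New min = min(54, -11) = -11

Answer: -11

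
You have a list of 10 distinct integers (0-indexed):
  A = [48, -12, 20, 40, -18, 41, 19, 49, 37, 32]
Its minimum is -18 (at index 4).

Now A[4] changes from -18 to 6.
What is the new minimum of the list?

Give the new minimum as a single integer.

Answer: -12

Derivation:
Old min = -18 (at index 4)
Change: A[4] -18 -> 6
Changed element WAS the min. Need to check: is 6 still <= all others?
  Min of remaining elements: -12
  New min = min(6, -12) = -12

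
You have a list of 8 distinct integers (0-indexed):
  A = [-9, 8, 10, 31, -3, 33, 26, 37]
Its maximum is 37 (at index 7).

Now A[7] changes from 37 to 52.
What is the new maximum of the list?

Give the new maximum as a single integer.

Answer: 52

Derivation:
Old max = 37 (at index 7)
Change: A[7] 37 -> 52
Changed element WAS the max -> may need rescan.
  Max of remaining elements: 33
  New max = max(52, 33) = 52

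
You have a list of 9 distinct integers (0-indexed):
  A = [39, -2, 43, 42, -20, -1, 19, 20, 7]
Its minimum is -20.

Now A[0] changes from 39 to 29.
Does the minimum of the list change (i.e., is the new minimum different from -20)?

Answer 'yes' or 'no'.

Answer: no

Derivation:
Old min = -20
Change: A[0] 39 -> 29
Changed element was NOT the min; min changes only if 29 < -20.
New min = -20; changed? no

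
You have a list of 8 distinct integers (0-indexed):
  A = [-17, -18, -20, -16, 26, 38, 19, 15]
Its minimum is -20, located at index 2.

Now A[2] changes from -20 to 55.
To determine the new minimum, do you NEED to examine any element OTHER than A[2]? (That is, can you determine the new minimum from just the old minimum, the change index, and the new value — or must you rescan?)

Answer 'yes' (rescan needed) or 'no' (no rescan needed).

Old min = -20 at index 2
Change at index 2: -20 -> 55
Index 2 WAS the min and new value 55 > old min -20. Must rescan other elements to find the new min.
Needs rescan: yes

Answer: yes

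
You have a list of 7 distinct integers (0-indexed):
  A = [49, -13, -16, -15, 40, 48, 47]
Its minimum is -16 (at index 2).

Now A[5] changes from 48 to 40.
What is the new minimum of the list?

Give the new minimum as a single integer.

Answer: -16

Derivation:
Old min = -16 (at index 2)
Change: A[5] 48 -> 40
Changed element was NOT the old min.
  New min = min(old_min, new_val) = min(-16, 40) = -16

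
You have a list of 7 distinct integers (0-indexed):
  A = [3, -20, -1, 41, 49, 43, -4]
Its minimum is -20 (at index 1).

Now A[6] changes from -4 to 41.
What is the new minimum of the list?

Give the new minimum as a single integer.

Old min = -20 (at index 1)
Change: A[6] -4 -> 41
Changed element was NOT the old min.
  New min = min(old_min, new_val) = min(-20, 41) = -20

Answer: -20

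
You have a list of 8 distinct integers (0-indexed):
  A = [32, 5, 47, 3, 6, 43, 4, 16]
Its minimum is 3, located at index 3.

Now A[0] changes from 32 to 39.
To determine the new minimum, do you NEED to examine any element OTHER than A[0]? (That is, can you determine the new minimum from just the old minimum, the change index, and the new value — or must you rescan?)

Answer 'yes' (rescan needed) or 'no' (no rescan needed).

Old min = 3 at index 3
Change at index 0: 32 -> 39
Index 0 was NOT the min. New min = min(3, 39). No rescan of other elements needed.
Needs rescan: no

Answer: no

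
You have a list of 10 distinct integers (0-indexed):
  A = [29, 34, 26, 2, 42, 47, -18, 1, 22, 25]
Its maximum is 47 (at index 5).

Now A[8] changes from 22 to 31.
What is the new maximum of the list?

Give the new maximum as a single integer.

Old max = 47 (at index 5)
Change: A[8] 22 -> 31
Changed element was NOT the old max.
  New max = max(old_max, new_val) = max(47, 31) = 47

Answer: 47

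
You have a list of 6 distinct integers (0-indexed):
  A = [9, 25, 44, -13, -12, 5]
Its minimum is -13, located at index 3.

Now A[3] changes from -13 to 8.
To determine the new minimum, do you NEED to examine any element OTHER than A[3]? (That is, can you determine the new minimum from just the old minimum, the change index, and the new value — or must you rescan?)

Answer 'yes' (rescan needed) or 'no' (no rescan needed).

Old min = -13 at index 3
Change at index 3: -13 -> 8
Index 3 WAS the min and new value 8 > old min -13. Must rescan other elements to find the new min.
Needs rescan: yes

Answer: yes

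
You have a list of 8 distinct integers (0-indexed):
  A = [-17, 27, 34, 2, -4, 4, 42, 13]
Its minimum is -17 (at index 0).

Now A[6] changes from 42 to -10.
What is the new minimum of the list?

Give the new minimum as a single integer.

Answer: -17

Derivation:
Old min = -17 (at index 0)
Change: A[6] 42 -> -10
Changed element was NOT the old min.
  New min = min(old_min, new_val) = min(-17, -10) = -17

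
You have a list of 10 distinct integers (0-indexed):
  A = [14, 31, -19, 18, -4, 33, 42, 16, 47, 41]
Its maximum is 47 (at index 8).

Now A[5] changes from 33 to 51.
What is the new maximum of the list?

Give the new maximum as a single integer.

Answer: 51

Derivation:
Old max = 47 (at index 8)
Change: A[5] 33 -> 51
Changed element was NOT the old max.
  New max = max(old_max, new_val) = max(47, 51) = 51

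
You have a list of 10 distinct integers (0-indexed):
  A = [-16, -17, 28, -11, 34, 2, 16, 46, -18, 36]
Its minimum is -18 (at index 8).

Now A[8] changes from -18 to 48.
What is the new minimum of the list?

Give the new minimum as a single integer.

Old min = -18 (at index 8)
Change: A[8] -18 -> 48
Changed element WAS the min. Need to check: is 48 still <= all others?
  Min of remaining elements: -17
  New min = min(48, -17) = -17

Answer: -17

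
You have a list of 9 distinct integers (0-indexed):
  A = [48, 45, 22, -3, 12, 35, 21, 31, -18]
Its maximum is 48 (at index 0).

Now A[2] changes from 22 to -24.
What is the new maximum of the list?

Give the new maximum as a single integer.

Old max = 48 (at index 0)
Change: A[2] 22 -> -24
Changed element was NOT the old max.
  New max = max(old_max, new_val) = max(48, -24) = 48

Answer: 48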